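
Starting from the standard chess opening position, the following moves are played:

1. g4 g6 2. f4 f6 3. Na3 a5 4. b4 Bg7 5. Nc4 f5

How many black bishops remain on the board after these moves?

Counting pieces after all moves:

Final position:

  a b c d e f g h
  ─────────────────
8│♜ ♞ ♝ ♛ ♚ · ♞ ♜│8
7│· ♟ ♟ ♟ ♟ · ♝ ♟│7
6│· · · · · · ♟ ·│6
5│♟ · · · · ♟ · ·│5
4│· ♙ ♘ · · ♙ ♙ ·│4
3│· · · · · · · ·│3
2│♙ · ♙ ♙ ♙ · · ♙│2
1│♖ · ♗ ♕ ♔ ♗ ♘ ♖│1
  ─────────────────
  a b c d e f g h


2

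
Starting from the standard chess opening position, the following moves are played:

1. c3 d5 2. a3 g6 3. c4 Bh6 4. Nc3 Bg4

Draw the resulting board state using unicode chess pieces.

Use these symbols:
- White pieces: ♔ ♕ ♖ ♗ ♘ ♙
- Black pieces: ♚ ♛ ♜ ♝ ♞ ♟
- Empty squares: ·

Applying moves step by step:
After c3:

♜ ♞ ♝ ♛ ♚ ♝ ♞ ♜
♟ ♟ ♟ ♟ ♟ ♟ ♟ ♟
· · · · · · · ·
· · · · · · · ·
· · · · · · · ·
· · ♙ · · · · ·
♙ ♙ · ♙ ♙ ♙ ♙ ♙
♖ ♘ ♗ ♕ ♔ ♗ ♘ ♖


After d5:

♜ ♞ ♝ ♛ ♚ ♝ ♞ ♜
♟ ♟ ♟ · ♟ ♟ ♟ ♟
· · · · · · · ·
· · · ♟ · · · ·
· · · · · · · ·
· · ♙ · · · · ·
♙ ♙ · ♙ ♙ ♙ ♙ ♙
♖ ♘ ♗ ♕ ♔ ♗ ♘ ♖


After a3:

♜ ♞ ♝ ♛ ♚ ♝ ♞ ♜
♟ ♟ ♟ · ♟ ♟ ♟ ♟
· · · · · · · ·
· · · ♟ · · · ·
· · · · · · · ·
♙ · ♙ · · · · ·
· ♙ · ♙ ♙ ♙ ♙ ♙
♖ ♘ ♗ ♕ ♔ ♗ ♘ ♖


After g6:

♜ ♞ ♝ ♛ ♚ ♝ ♞ ♜
♟ ♟ ♟ · ♟ ♟ · ♟
· · · · · · ♟ ·
· · · ♟ · · · ·
· · · · · · · ·
♙ · ♙ · · · · ·
· ♙ · ♙ ♙ ♙ ♙ ♙
♖ ♘ ♗ ♕ ♔ ♗ ♘ ♖


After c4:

♜ ♞ ♝ ♛ ♚ ♝ ♞ ♜
♟ ♟ ♟ · ♟ ♟ · ♟
· · · · · · ♟ ·
· · · ♟ · · · ·
· · ♙ · · · · ·
♙ · · · · · · ·
· ♙ · ♙ ♙ ♙ ♙ ♙
♖ ♘ ♗ ♕ ♔ ♗ ♘ ♖


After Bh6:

♜ ♞ ♝ ♛ ♚ · ♞ ♜
♟ ♟ ♟ · ♟ ♟ · ♟
· · · · · · ♟ ♝
· · · ♟ · · · ·
· · ♙ · · · · ·
♙ · · · · · · ·
· ♙ · ♙ ♙ ♙ ♙ ♙
♖ ♘ ♗ ♕ ♔ ♗ ♘ ♖


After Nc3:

♜ ♞ ♝ ♛ ♚ · ♞ ♜
♟ ♟ ♟ · ♟ ♟ · ♟
· · · · · · ♟ ♝
· · · ♟ · · · ·
· · ♙ · · · · ·
♙ · ♘ · · · · ·
· ♙ · ♙ ♙ ♙ ♙ ♙
♖ · ♗ ♕ ♔ ♗ ♘ ♖


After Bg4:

♜ ♞ · ♛ ♚ · ♞ ♜
♟ ♟ ♟ · ♟ ♟ · ♟
· · · · · · ♟ ♝
· · · ♟ · · · ·
· · ♙ · · · ♝ ·
♙ · ♘ · · · · ·
· ♙ · ♙ ♙ ♙ ♙ ♙
♖ · ♗ ♕ ♔ ♗ ♘ ♖



  a b c d e f g h
  ─────────────────
8│♜ ♞ · ♛ ♚ · ♞ ♜│8
7│♟ ♟ ♟ · ♟ ♟ · ♟│7
6│· · · · · · ♟ ♝│6
5│· · · ♟ · · · ·│5
4│· · ♙ · · · ♝ ·│4
3│♙ · ♘ · · · · ·│3
2│· ♙ · ♙ ♙ ♙ ♙ ♙│2
1│♖ · ♗ ♕ ♔ ♗ ♘ ♖│1
  ─────────────────
  a b c d e f g h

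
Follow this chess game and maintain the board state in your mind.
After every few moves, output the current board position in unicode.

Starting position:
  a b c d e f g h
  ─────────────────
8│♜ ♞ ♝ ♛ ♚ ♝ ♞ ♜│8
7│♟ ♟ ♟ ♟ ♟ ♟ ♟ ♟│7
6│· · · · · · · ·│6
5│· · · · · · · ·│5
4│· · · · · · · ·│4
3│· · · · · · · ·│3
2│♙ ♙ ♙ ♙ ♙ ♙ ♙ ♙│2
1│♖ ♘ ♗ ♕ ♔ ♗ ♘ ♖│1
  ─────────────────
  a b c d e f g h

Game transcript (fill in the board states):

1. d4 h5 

  a b c d e f g h
  ─────────────────
8│♜ ♞ ♝ ♛ ♚ ♝ ♞ ♜│8
7│♟ ♟ ♟ ♟ ♟ ♟ ♟ ·│7
6│· · · · · · · ·│6
5│· · · · · · · ♟│5
4│· · · ♙ · · · ·│4
3│· · · · · · · ·│3
2│♙ ♙ ♙ · ♙ ♙ ♙ ♙│2
1│♖ ♘ ♗ ♕ ♔ ♗ ♘ ♖│1
  ─────────────────
  a b c d e f g h

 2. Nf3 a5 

  a b c d e f g h
  ─────────────────
8│♜ ♞ ♝ ♛ ♚ ♝ ♞ ♜│8
7│· ♟ ♟ ♟ ♟ ♟ ♟ ·│7
6│· · · · · · · ·│6
5│♟ · · · · · · ♟│5
4│· · · ♙ · · · ·│4
3│· · · · · ♘ · ·│3
2│♙ ♙ ♙ · ♙ ♙ ♙ ♙│2
1│♖ ♘ ♗ ♕ ♔ ♗ · ♖│1
  ─────────────────
  a b c d e f g h

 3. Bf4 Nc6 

  a b c d e f g h
  ─────────────────
8│♜ · ♝ ♛ ♚ ♝ ♞ ♜│8
7│· ♟ ♟ ♟ ♟ ♟ ♟ ·│7
6│· · ♞ · · · · ·│6
5│♟ · · · · · · ♟│5
4│· · · ♙ · ♗ · ·│4
3│· · · · · ♘ · ·│3
2│♙ ♙ ♙ · ♙ ♙ ♙ ♙│2
1│♖ ♘ · ♕ ♔ ♗ · ♖│1
  ─────────────────
  a b c d e f g h

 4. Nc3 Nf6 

  a b c d e f g h
  ─────────────────
8│♜ · ♝ ♛ ♚ ♝ · ♜│8
7│· ♟ ♟ ♟ ♟ ♟ ♟ ·│7
6│· · ♞ · · ♞ · ·│6
5│♟ · · · · · · ♟│5
4│· · · ♙ · ♗ · ·│4
3│· · ♘ · · ♘ · ·│3
2│♙ ♙ ♙ · ♙ ♙ ♙ ♙│2
1│♖ · · ♕ ♔ ♗ · ♖│1
  ─────────────────
  a b c d e f g h



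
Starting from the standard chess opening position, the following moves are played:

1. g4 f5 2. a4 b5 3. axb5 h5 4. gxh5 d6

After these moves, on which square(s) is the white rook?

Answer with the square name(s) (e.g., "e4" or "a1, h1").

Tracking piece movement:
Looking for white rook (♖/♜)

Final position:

  a b c d e f g h
  ─────────────────
8│♜ ♞ ♝ ♛ ♚ ♝ ♞ ♜│8
7│♟ · ♟ · ♟ · ♟ ·│7
6│· · · ♟ · · · ·│6
5│· ♙ · · · ♟ · ♙│5
4│· · · · · · · ·│4
3│· · · · · · · ·│3
2│· ♙ ♙ ♙ ♙ ♙ · ♙│2
1│♖ ♘ ♗ ♕ ♔ ♗ ♘ ♖│1
  ─────────────────
  a b c d e f g h


a1, h1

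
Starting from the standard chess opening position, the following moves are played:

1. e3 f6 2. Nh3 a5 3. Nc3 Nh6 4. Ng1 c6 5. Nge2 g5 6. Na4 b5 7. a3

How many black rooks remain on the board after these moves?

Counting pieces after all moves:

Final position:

  a b c d e f g h
  ─────────────────
8│♜ ♞ ♝ ♛ ♚ ♝ · ♜│8
7│· · · ♟ ♟ · · ♟│7
6│· · ♟ · · ♟ · ♞│6
5│♟ ♟ · · · · ♟ ·│5
4│♘ · · · · · · ·│4
3│♙ · · · ♙ · · ·│3
2│· ♙ ♙ ♙ ♘ ♙ ♙ ♙│2
1│♖ · ♗ ♕ ♔ ♗ · ♖│1
  ─────────────────
  a b c d e f g h


2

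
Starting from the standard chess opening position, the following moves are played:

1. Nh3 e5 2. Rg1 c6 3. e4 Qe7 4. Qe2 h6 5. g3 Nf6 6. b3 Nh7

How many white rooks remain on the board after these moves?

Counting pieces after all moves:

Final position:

  a b c d e f g h
  ─────────────────
8│♜ ♞ ♝ · ♚ ♝ · ♜│8
7│♟ ♟ · ♟ ♛ ♟ ♟ ♞│7
6│· · ♟ · · · · ♟│6
5│· · · · ♟ · · ·│5
4│· · · · ♙ · · ·│4
3│· ♙ · · · · ♙ ♘│3
2│♙ · ♙ ♙ ♕ ♙ · ♙│2
1│♖ ♘ ♗ · ♔ ♗ ♖ ·│1
  ─────────────────
  a b c d e f g h


2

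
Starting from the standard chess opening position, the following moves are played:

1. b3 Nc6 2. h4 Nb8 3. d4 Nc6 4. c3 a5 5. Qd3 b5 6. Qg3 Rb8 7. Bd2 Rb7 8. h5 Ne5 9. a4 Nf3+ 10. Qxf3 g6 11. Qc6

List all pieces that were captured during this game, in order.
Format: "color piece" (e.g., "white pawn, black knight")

Tracking captures:
  Qxf3: captured black knight

black knight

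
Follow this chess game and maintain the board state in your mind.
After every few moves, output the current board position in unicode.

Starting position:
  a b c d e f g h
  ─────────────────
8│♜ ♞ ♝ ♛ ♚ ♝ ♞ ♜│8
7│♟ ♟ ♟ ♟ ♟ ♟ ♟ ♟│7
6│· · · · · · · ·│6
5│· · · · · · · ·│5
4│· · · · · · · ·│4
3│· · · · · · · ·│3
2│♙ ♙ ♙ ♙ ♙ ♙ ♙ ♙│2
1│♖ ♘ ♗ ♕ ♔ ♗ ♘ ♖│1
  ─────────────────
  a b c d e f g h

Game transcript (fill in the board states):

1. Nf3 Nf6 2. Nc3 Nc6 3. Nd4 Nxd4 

  a b c d e f g h
  ─────────────────
8│♜ · ♝ ♛ ♚ ♝ · ♜│8
7│♟ ♟ ♟ ♟ ♟ ♟ ♟ ♟│7
6│· · · · · ♞ · ·│6
5│· · · · · · · ·│5
4│· · · ♞ · · · ·│4
3│· · ♘ · · · · ·│3
2│♙ ♙ ♙ ♙ ♙ ♙ ♙ ♙│2
1│♖ · ♗ ♕ ♔ ♗ · ♖│1
  ─────────────────
  a b c d e f g h

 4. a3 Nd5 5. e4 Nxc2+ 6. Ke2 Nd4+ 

  a b c d e f g h
  ─────────────────
8│♜ · ♝ ♛ ♚ ♝ · ♜│8
7│♟ ♟ ♟ ♟ ♟ ♟ ♟ ♟│7
6│· · · · · · · ·│6
5│· · · ♞ · · · ·│5
4│· · · ♞ ♙ · · ·│4
3│♙ · ♘ · · · · ·│3
2│· ♙ · ♙ ♔ ♙ ♙ ♙│2
1│♖ · ♗ ♕ · ♗ · ♖│1
  ─────────────────
  a b c d e f g h

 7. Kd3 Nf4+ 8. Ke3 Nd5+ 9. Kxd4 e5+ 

  a b c d e f g h
  ─────────────────
8│♜ · ♝ ♛ ♚ ♝ · ♜│8
7│♟ ♟ ♟ ♟ · ♟ ♟ ♟│7
6│· · · · · · · ·│6
5│· · · ♞ ♟ · · ·│5
4│· · · ♔ ♙ · · ·│4
3│♙ · ♘ · · · · ·│3
2│· ♙ · ♙ · ♙ ♙ ♙│2
1│♖ · ♗ ♕ · ♗ · ♖│1
  ─────────────────
  a b c d e f g h

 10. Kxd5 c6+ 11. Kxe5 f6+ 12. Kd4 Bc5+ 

  a b c d e f g h
  ─────────────────
8│♜ · ♝ ♛ ♚ · · ♜│8
7│♟ ♟ · ♟ · · ♟ ♟│7
6│· · ♟ · · ♟ · ·│6
5│· · ♝ · · · · ·│5
4│· · · ♔ ♙ · · ·│4
3│♙ · ♘ · · · · ·│3
2│· ♙ · ♙ · ♙ ♙ ♙│2
1│♖ · ♗ ♕ · ♗ · ♖│1
  ─────────────────
  a b c d e f g h

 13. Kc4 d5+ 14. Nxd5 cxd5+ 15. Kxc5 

  a b c d e f g h
  ─────────────────
8│♜ · ♝ ♛ ♚ · · ♜│8
7│♟ ♟ · · · · ♟ ♟│7
6│· · · · · ♟ · ·│6
5│· · ♔ ♟ · · · ·│5
4│· · · · ♙ · · ·│4
3│♙ · · · · · · ·│3
2│· ♙ · ♙ · ♙ ♙ ♙│2
1│♖ · ♗ ♕ · ♗ · ♖│1
  ─────────────────
  a b c d e f g h


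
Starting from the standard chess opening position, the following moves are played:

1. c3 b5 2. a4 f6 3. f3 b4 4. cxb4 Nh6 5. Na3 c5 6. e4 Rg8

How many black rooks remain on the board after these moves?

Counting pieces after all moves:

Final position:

  a b c d e f g h
  ─────────────────
8│♜ ♞ ♝ ♛ ♚ ♝ ♜ ·│8
7│♟ · · ♟ ♟ · ♟ ♟│7
6│· · · · · ♟ · ♞│6
5│· · ♟ · · · · ·│5
4│♙ ♙ · · ♙ · · ·│4
3│♘ · · · · ♙ · ·│3
2│· ♙ · ♙ · · ♙ ♙│2
1│♖ · ♗ ♕ ♔ ♗ ♘ ♖│1
  ─────────────────
  a b c d e f g h


2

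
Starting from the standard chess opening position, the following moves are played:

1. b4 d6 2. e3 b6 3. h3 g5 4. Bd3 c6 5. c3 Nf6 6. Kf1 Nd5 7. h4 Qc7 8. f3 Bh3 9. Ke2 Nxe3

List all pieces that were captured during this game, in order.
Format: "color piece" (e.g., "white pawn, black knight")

Tracking captures:
  Nxe3: captured white pawn

white pawn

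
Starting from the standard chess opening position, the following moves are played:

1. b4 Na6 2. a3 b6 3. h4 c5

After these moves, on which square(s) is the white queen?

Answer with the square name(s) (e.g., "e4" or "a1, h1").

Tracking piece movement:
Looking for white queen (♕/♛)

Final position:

  a b c d e f g h
  ─────────────────
8│♜ · ♝ ♛ ♚ ♝ ♞ ♜│8
7│♟ · · ♟ ♟ ♟ ♟ ♟│7
6│♞ ♟ · · · · · ·│6
5│· · ♟ · · · · ·│5
4│· ♙ · · · · · ♙│4
3│♙ · · · · · · ·│3
2│· · ♙ ♙ ♙ ♙ ♙ ·│2
1│♖ ♘ ♗ ♕ ♔ ♗ ♘ ♖│1
  ─────────────────
  a b c d e f g h


d1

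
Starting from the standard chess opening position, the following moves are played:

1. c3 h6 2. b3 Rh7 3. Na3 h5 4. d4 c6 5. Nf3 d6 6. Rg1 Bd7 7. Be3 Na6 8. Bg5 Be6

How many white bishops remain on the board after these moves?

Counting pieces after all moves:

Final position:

  a b c d e f g h
  ─────────────────
8│♜ · · ♛ ♚ ♝ ♞ ·│8
7│♟ ♟ · · ♟ ♟ ♟ ♜│7
6│♞ · ♟ ♟ ♝ · · ·│6
5│· · · · · · ♗ ♟│5
4│· · · ♙ · · · ·│4
3│♘ ♙ ♙ · · ♘ · ·│3
2│♙ · · · ♙ ♙ ♙ ♙│2
1│♖ · · ♕ ♔ ♗ ♖ ·│1
  ─────────────────
  a b c d e f g h


2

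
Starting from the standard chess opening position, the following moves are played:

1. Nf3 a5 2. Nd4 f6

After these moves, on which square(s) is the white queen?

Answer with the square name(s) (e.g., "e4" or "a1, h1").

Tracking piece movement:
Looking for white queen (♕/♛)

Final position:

  a b c d e f g h
  ─────────────────
8│♜ ♞ ♝ ♛ ♚ ♝ ♞ ♜│8
7│· ♟ ♟ ♟ ♟ · ♟ ♟│7
6│· · · · · ♟ · ·│6
5│♟ · · · · · · ·│5
4│· · · ♘ · · · ·│4
3│· · · · · · · ·│3
2│♙ ♙ ♙ ♙ ♙ ♙ ♙ ♙│2
1│♖ ♘ ♗ ♕ ♔ ♗ · ♖│1
  ─────────────────
  a b c d e f g h


d1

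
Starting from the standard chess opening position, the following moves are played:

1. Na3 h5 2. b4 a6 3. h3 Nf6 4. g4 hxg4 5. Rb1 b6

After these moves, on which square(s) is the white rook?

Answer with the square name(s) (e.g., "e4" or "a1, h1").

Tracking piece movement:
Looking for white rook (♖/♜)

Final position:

  a b c d e f g h
  ─────────────────
8│♜ ♞ ♝ ♛ ♚ ♝ · ♜│8
7│· · ♟ ♟ ♟ ♟ ♟ ·│7
6│♟ ♟ · · · ♞ · ·│6
5│· · · · · · · ·│5
4│· ♙ · · · · ♟ ·│4
3│♘ · · · · · · ♙│3
2│♙ · ♙ ♙ ♙ ♙ · ·│2
1│· ♖ ♗ ♕ ♔ ♗ ♘ ♖│1
  ─────────────────
  a b c d e f g h


b1, h1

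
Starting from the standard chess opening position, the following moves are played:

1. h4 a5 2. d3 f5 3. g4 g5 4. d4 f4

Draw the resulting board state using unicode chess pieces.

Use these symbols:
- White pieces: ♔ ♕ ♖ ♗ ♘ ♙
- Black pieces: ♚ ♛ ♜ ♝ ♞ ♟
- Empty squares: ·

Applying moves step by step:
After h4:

♜ ♞ ♝ ♛ ♚ ♝ ♞ ♜
♟ ♟ ♟ ♟ ♟ ♟ ♟ ♟
· · · · · · · ·
· · · · · · · ·
· · · · · · · ♙
· · · · · · · ·
♙ ♙ ♙ ♙ ♙ ♙ ♙ ·
♖ ♘ ♗ ♕ ♔ ♗ ♘ ♖


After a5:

♜ ♞ ♝ ♛ ♚ ♝ ♞ ♜
· ♟ ♟ ♟ ♟ ♟ ♟ ♟
· · · · · · · ·
♟ · · · · · · ·
· · · · · · · ♙
· · · · · · · ·
♙ ♙ ♙ ♙ ♙ ♙ ♙ ·
♖ ♘ ♗ ♕ ♔ ♗ ♘ ♖


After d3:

♜ ♞ ♝ ♛ ♚ ♝ ♞ ♜
· ♟ ♟ ♟ ♟ ♟ ♟ ♟
· · · · · · · ·
♟ · · · · · · ·
· · · · · · · ♙
· · · ♙ · · · ·
♙ ♙ ♙ · ♙ ♙ ♙ ·
♖ ♘ ♗ ♕ ♔ ♗ ♘ ♖


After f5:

♜ ♞ ♝ ♛ ♚ ♝ ♞ ♜
· ♟ ♟ ♟ ♟ · ♟ ♟
· · · · · · · ·
♟ · · · · ♟ · ·
· · · · · · · ♙
· · · ♙ · · · ·
♙ ♙ ♙ · ♙ ♙ ♙ ·
♖ ♘ ♗ ♕ ♔ ♗ ♘ ♖


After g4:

♜ ♞ ♝ ♛ ♚ ♝ ♞ ♜
· ♟ ♟ ♟ ♟ · ♟ ♟
· · · · · · · ·
♟ · · · · ♟ · ·
· · · · · · ♙ ♙
· · · ♙ · · · ·
♙ ♙ ♙ · ♙ ♙ · ·
♖ ♘ ♗ ♕ ♔ ♗ ♘ ♖


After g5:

♜ ♞ ♝ ♛ ♚ ♝ ♞ ♜
· ♟ ♟ ♟ ♟ · · ♟
· · · · · · · ·
♟ · · · · ♟ ♟ ·
· · · · · · ♙ ♙
· · · ♙ · · · ·
♙ ♙ ♙ · ♙ ♙ · ·
♖ ♘ ♗ ♕ ♔ ♗ ♘ ♖


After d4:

♜ ♞ ♝ ♛ ♚ ♝ ♞ ♜
· ♟ ♟ ♟ ♟ · · ♟
· · · · · · · ·
♟ · · · · ♟ ♟ ·
· · · ♙ · · ♙ ♙
· · · · · · · ·
♙ ♙ ♙ · ♙ ♙ · ·
♖ ♘ ♗ ♕ ♔ ♗ ♘ ♖


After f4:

♜ ♞ ♝ ♛ ♚ ♝ ♞ ♜
· ♟ ♟ ♟ ♟ · · ♟
· · · · · · · ·
♟ · · · · · ♟ ·
· · · ♙ · ♟ ♙ ♙
· · · · · · · ·
♙ ♙ ♙ · ♙ ♙ · ·
♖ ♘ ♗ ♕ ♔ ♗ ♘ ♖



  a b c d e f g h
  ─────────────────
8│♜ ♞ ♝ ♛ ♚ ♝ ♞ ♜│8
7│· ♟ ♟ ♟ ♟ · · ♟│7
6│· · · · · · · ·│6
5│♟ · · · · · ♟ ·│5
4│· · · ♙ · ♟ ♙ ♙│4
3│· · · · · · · ·│3
2│♙ ♙ ♙ · ♙ ♙ · ·│2
1│♖ ♘ ♗ ♕ ♔ ♗ ♘ ♖│1
  ─────────────────
  a b c d e f g h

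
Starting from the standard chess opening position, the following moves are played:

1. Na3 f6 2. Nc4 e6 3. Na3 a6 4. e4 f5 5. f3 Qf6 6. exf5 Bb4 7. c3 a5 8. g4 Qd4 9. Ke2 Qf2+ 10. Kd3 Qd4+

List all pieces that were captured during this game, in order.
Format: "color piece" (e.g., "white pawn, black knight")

Tracking captures:
  exf5: captured black pawn

black pawn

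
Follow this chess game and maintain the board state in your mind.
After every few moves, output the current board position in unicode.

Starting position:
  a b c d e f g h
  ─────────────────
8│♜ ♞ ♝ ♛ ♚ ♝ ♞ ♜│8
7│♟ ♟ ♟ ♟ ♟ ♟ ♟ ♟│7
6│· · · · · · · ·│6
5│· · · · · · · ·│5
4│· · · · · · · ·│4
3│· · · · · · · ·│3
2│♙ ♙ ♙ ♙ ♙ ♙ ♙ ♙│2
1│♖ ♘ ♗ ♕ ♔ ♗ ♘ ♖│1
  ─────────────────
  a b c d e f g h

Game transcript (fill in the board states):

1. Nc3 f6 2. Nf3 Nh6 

  a b c d e f g h
  ─────────────────
8│♜ ♞ ♝ ♛ ♚ ♝ · ♜│8
7│♟ ♟ ♟ ♟ ♟ · ♟ ♟│7
6│· · · · · ♟ · ♞│6
5│· · · · · · · ·│5
4│· · · · · · · ·│4
3│· · ♘ · · ♘ · ·│3
2│♙ ♙ ♙ ♙ ♙ ♙ ♙ ♙│2
1│♖ · ♗ ♕ ♔ ♗ · ♖│1
  ─────────────────
  a b c d e f g h

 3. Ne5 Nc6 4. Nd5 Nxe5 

  a b c d e f g h
  ─────────────────
8│♜ · ♝ ♛ ♚ ♝ · ♜│8
7│♟ ♟ ♟ ♟ ♟ · ♟ ♟│7
6│· · · · · ♟ · ♞│6
5│· · · ♘ ♞ · · ·│5
4│· · · · · · · ·│4
3│· · · · · · · ·│3
2│♙ ♙ ♙ ♙ ♙ ♙ ♙ ♙│2
1│♖ · ♗ ♕ ♔ ♗ · ♖│1
  ─────────────────
  a b c d e f g h

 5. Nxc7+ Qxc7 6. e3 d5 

  a b c d e f g h
  ─────────────────
8│♜ · ♝ · ♚ ♝ · ♜│8
7│♟ ♟ ♛ · ♟ · ♟ ♟│7
6│· · · · · ♟ · ♞│6
5│· · · ♟ ♞ · · ·│5
4│· · · · · · · ·│4
3│· · · · ♙ · · ·│3
2│♙ ♙ ♙ ♙ · ♙ ♙ ♙│2
1│♖ · ♗ ♕ ♔ ♗ · ♖│1
  ─────────────────
  a b c d e f g h

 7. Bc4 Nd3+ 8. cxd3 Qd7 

  a b c d e f g h
  ─────────────────
8│♜ · ♝ · ♚ ♝ · ♜│8
7│♟ ♟ · ♛ ♟ · ♟ ♟│7
6│· · · · · ♟ · ♞│6
5│· · · ♟ · · · ·│5
4│· · ♗ · · · · ·│4
3│· · · ♙ ♙ · · ·│3
2│♙ ♙ · ♙ · ♙ ♙ ♙│2
1│♖ · ♗ ♕ ♔ · · ♖│1
  ─────────────────
  a b c d e f g h

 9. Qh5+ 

  a b c d e f g h
  ─────────────────
8│♜ · ♝ · ♚ ♝ · ♜│8
7│♟ ♟ · ♛ ♟ · ♟ ♟│7
6│· · · · · ♟ · ♞│6
5│· · · ♟ · · · ♕│5
4│· · ♗ · · · · ·│4
3│· · · ♙ ♙ · · ·│3
2│♙ ♙ · ♙ · ♙ ♙ ♙│2
1│♖ · ♗ · ♔ · · ♖│1
  ─────────────────
  a b c d e f g h


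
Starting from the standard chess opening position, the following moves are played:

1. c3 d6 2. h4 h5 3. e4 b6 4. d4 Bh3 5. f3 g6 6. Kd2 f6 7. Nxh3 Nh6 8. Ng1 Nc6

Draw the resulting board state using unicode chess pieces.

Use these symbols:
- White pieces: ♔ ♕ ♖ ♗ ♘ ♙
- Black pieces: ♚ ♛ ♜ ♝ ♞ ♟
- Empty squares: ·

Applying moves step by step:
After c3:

♜ ♞ ♝ ♛ ♚ ♝ ♞ ♜
♟ ♟ ♟ ♟ ♟ ♟ ♟ ♟
· · · · · · · ·
· · · · · · · ·
· · · · · · · ·
· · ♙ · · · · ·
♙ ♙ · ♙ ♙ ♙ ♙ ♙
♖ ♘ ♗ ♕ ♔ ♗ ♘ ♖


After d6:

♜ ♞ ♝ ♛ ♚ ♝ ♞ ♜
♟ ♟ ♟ · ♟ ♟ ♟ ♟
· · · ♟ · · · ·
· · · · · · · ·
· · · · · · · ·
· · ♙ · · · · ·
♙ ♙ · ♙ ♙ ♙ ♙ ♙
♖ ♘ ♗ ♕ ♔ ♗ ♘ ♖


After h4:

♜ ♞ ♝ ♛ ♚ ♝ ♞ ♜
♟ ♟ ♟ · ♟ ♟ ♟ ♟
· · · ♟ · · · ·
· · · · · · · ·
· · · · · · · ♙
· · ♙ · · · · ·
♙ ♙ · ♙ ♙ ♙ ♙ ·
♖ ♘ ♗ ♕ ♔ ♗ ♘ ♖


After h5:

♜ ♞ ♝ ♛ ♚ ♝ ♞ ♜
♟ ♟ ♟ · ♟ ♟ ♟ ·
· · · ♟ · · · ·
· · · · · · · ♟
· · · · · · · ♙
· · ♙ · · · · ·
♙ ♙ · ♙ ♙ ♙ ♙ ·
♖ ♘ ♗ ♕ ♔ ♗ ♘ ♖


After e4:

♜ ♞ ♝ ♛ ♚ ♝ ♞ ♜
♟ ♟ ♟ · ♟ ♟ ♟ ·
· · · ♟ · · · ·
· · · · · · · ♟
· · · · ♙ · · ♙
· · ♙ · · · · ·
♙ ♙ · ♙ · ♙ ♙ ·
♖ ♘ ♗ ♕ ♔ ♗ ♘ ♖


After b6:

♜ ♞ ♝ ♛ ♚ ♝ ♞ ♜
♟ · ♟ · ♟ ♟ ♟ ·
· ♟ · ♟ · · · ·
· · · · · · · ♟
· · · · ♙ · · ♙
· · ♙ · · · · ·
♙ ♙ · ♙ · ♙ ♙ ·
♖ ♘ ♗ ♕ ♔ ♗ ♘ ♖


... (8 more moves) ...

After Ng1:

♜ ♞ · ♛ ♚ ♝ · ♜
♟ · ♟ · ♟ · · ·
· ♟ · ♟ · ♟ ♟ ♞
· · · · · · · ♟
· · · ♙ ♙ · · ♙
· · ♙ · · ♙ · ·
♙ ♙ · ♔ · · ♙ ·
♖ ♘ ♗ ♕ · ♗ ♘ ♖


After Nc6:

♜ · · ♛ ♚ ♝ · ♜
♟ · ♟ · ♟ · · ·
· ♟ ♞ ♟ · ♟ ♟ ♞
· · · · · · · ♟
· · · ♙ ♙ · · ♙
· · ♙ · · ♙ · ·
♙ ♙ · ♔ · · ♙ ·
♖ ♘ ♗ ♕ · ♗ ♘ ♖



  a b c d e f g h
  ─────────────────
8│♜ · · ♛ ♚ ♝ · ♜│8
7│♟ · ♟ · ♟ · · ·│7
6│· ♟ ♞ ♟ · ♟ ♟ ♞│6
5│· · · · · · · ♟│5
4│· · · ♙ ♙ · · ♙│4
3│· · ♙ · · ♙ · ·│3
2│♙ ♙ · ♔ · · ♙ ·│2
1│♖ ♘ ♗ ♕ · ♗ ♘ ♖│1
  ─────────────────
  a b c d e f g h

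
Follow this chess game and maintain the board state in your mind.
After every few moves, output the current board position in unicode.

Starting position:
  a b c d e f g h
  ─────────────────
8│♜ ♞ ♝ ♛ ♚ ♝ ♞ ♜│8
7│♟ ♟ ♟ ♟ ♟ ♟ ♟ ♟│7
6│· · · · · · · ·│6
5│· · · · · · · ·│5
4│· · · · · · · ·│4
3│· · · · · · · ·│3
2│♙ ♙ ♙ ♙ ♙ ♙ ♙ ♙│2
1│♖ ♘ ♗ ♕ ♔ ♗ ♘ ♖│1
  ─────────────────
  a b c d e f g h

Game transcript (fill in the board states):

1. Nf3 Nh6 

  a b c d e f g h
  ─────────────────
8│♜ ♞ ♝ ♛ ♚ ♝ · ♜│8
7│♟ ♟ ♟ ♟ ♟ ♟ ♟ ♟│7
6│· · · · · · · ♞│6
5│· · · · · · · ·│5
4│· · · · · · · ·│4
3│· · · · · ♘ · ·│3
2│♙ ♙ ♙ ♙ ♙ ♙ ♙ ♙│2
1│♖ ♘ ♗ ♕ ♔ ♗ · ♖│1
  ─────────────────
  a b c d e f g h

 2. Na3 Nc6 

  a b c d e f g h
  ─────────────────
8│♜ · ♝ ♛ ♚ ♝ · ♜│8
7│♟ ♟ ♟ ♟ ♟ ♟ ♟ ♟│7
6│· · ♞ · · · · ♞│6
5│· · · · · · · ·│5
4│· · · · · · · ·│4
3│♘ · · · · ♘ · ·│3
2│♙ ♙ ♙ ♙ ♙ ♙ ♙ ♙│2
1│♖ · ♗ ♕ ♔ ♗ · ♖│1
  ─────────────────
  a b c d e f g h

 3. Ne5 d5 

  a b c d e f g h
  ─────────────────
8│♜ · ♝ ♛ ♚ ♝ · ♜│8
7│♟ ♟ ♟ · ♟ ♟ ♟ ♟│7
6│· · ♞ · · · · ♞│6
5│· · · ♟ ♘ · · ·│5
4│· · · · · · · ·│4
3│♘ · · · · · · ·│3
2│♙ ♙ ♙ ♙ ♙ ♙ ♙ ♙│2
1│♖ · ♗ ♕ ♔ ♗ · ♖│1
  ─────────────────
  a b c d e f g h

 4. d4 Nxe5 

  a b c d e f g h
  ─────────────────
8│♜ · ♝ ♛ ♚ ♝ · ♜│8
7│♟ ♟ ♟ · ♟ ♟ ♟ ♟│7
6│· · · · · · · ♞│6
5│· · · ♟ ♞ · · ·│5
4│· · · ♙ · · · ·│4
3│♘ · · · · · · ·│3
2│♙ ♙ ♙ · ♙ ♙ ♙ ♙│2
1│♖ · ♗ ♕ ♔ ♗ · ♖│1
  ─────────────────
  a b c d e f g h



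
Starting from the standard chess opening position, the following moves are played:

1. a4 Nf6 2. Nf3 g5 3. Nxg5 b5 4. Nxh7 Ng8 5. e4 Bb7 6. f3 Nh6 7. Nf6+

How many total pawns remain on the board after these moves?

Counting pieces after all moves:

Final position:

  a b c d e f g h
  ─────────────────
8│♜ ♞ · ♛ ♚ ♝ · ♜│8
7│♟ ♝ ♟ ♟ ♟ ♟ · ·│7
6│· · · · · ♘ · ♞│6
5│· ♟ · · · · · ·│5
4│♙ · · · ♙ · · ·│4
3│· · · · · ♙ · ·│3
2│· ♙ ♙ ♙ · · ♙ ♙│2
1│♖ ♘ ♗ ♕ ♔ ♗ · ♖│1
  ─────────────────
  a b c d e f g h


14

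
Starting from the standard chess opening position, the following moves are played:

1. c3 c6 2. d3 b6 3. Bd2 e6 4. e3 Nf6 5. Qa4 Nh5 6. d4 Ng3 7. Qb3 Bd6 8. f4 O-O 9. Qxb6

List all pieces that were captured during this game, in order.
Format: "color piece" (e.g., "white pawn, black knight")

Tracking captures:
  Qxb6: captured black pawn

black pawn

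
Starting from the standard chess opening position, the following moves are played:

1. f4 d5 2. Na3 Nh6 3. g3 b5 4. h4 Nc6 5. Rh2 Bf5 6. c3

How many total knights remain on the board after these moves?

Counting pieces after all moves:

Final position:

  a b c d e f g h
  ─────────────────
8│♜ · · ♛ ♚ ♝ · ♜│8
7│♟ · ♟ · ♟ ♟ ♟ ♟│7
6│· · ♞ · · · · ♞│6
5│· ♟ · ♟ · ♝ · ·│5
4│· · · · · ♙ · ♙│4
3│♘ · ♙ · · · ♙ ·│3
2│♙ ♙ · ♙ ♙ · · ♖│2
1│♖ · ♗ ♕ ♔ ♗ ♘ ·│1
  ─────────────────
  a b c d e f g h


4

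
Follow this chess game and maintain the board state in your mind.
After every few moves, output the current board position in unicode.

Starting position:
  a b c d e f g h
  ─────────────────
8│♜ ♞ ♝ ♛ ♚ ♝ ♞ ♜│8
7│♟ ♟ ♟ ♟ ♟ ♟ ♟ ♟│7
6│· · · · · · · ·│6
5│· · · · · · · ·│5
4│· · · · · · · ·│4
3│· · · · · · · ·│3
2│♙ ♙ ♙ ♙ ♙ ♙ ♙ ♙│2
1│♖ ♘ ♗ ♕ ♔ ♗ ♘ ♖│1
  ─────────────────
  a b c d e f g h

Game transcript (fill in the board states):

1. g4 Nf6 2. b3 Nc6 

  a b c d e f g h
  ─────────────────
8│♜ · ♝ ♛ ♚ ♝ · ♜│8
7│♟ ♟ ♟ ♟ ♟ ♟ ♟ ♟│7
6│· · ♞ · · ♞ · ·│6
5│· · · · · · · ·│5
4│· · · · · · ♙ ·│4
3│· ♙ · · · · · ·│3
2│♙ · ♙ ♙ ♙ ♙ · ♙│2
1│♖ ♘ ♗ ♕ ♔ ♗ ♘ ♖│1
  ─────────────────
  a b c d e f g h

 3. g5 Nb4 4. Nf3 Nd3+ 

  a b c d e f g h
  ─────────────────
8│♜ · ♝ ♛ ♚ ♝ · ♜│8
7│♟ ♟ ♟ ♟ ♟ ♟ ♟ ♟│7
6│· · · · · ♞ · ·│6
5│· · · · · · ♙ ·│5
4│· · · · · · · ·│4
3│· ♙ · ♞ · ♘ · ·│3
2│♙ · ♙ ♙ ♙ ♙ · ♙│2
1│♖ ♘ ♗ ♕ ♔ ♗ · ♖│1
  ─────────────────
  a b c d e f g h

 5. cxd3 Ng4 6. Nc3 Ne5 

  a b c d e f g h
  ─────────────────
8│♜ · ♝ ♛ ♚ ♝ · ♜│8
7│♟ ♟ ♟ ♟ ♟ ♟ ♟ ♟│7
6│· · · · · · · ·│6
5│· · · · ♞ · ♙ ·│5
4│· · · · · · · ·│4
3│· ♙ ♘ ♙ · ♘ · ·│3
2│♙ · · ♙ ♙ ♙ · ♙│2
1│♖ · ♗ ♕ ♔ ♗ · ♖│1
  ─────────────────
  a b c d e f g h

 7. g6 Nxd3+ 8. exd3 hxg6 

  a b c d e f g h
  ─────────────────
8│♜ · ♝ ♛ ♚ ♝ · ♜│8
7│♟ ♟ ♟ ♟ ♟ ♟ ♟ ·│7
6│· · · · · · ♟ ·│6
5│· · · · · · · ·│5
4│· · · · · · · ·│4
3│· ♙ ♘ ♙ · ♘ · ·│3
2│♙ · · ♙ · ♙ · ♙│2
1│♖ · ♗ ♕ ♔ ♗ · ♖│1
  ─────────────────
  a b c d e f g h

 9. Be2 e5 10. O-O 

  a b c d e f g h
  ─────────────────
8│♜ · ♝ ♛ ♚ ♝ · ♜│8
7│♟ ♟ ♟ ♟ · ♟ ♟ ·│7
6│· · · · · · ♟ ·│6
5│· · · · ♟ · · ·│5
4│· · · · · · · ·│4
3│· ♙ ♘ ♙ · ♘ · ·│3
2│♙ · · ♙ ♗ ♙ · ♙│2
1│♖ · ♗ ♕ · ♖ ♔ ·│1
  ─────────────────
  a b c d e f g h


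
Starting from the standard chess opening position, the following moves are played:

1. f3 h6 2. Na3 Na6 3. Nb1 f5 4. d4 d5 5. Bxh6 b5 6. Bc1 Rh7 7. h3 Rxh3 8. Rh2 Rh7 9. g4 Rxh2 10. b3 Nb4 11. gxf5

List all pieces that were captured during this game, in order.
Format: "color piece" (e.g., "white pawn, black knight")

Tracking captures:
  Bxh6: captured black pawn
  Rxh3: captured white pawn
  Rxh2: captured white rook
  gxf5: captured black pawn

black pawn, white pawn, white rook, black pawn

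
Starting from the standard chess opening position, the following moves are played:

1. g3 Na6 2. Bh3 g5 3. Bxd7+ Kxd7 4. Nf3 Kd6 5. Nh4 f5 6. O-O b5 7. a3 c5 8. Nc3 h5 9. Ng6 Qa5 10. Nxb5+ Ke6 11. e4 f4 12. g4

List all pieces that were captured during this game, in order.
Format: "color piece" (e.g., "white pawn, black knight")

Tracking captures:
  Bxd7+: captured black pawn
  Kxd7: captured white bishop
  Nxb5+: captured black pawn

black pawn, white bishop, black pawn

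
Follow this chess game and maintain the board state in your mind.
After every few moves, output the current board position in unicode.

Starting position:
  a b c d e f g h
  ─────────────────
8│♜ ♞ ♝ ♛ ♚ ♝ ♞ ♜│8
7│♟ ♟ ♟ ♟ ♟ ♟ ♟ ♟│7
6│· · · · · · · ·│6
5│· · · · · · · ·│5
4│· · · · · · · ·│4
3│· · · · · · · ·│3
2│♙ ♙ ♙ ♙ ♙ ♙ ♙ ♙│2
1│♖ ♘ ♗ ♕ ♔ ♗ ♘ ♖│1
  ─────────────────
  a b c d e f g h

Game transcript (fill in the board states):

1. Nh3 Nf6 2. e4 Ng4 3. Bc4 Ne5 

  a b c d e f g h
  ─────────────────
8│♜ ♞ ♝ ♛ ♚ ♝ · ♜│8
7│♟ ♟ ♟ ♟ ♟ ♟ ♟ ♟│7
6│· · · · · · · ·│6
5│· · · · ♞ · · ·│5
4│· · ♗ · ♙ · · ·│4
3│· · · · · · · ♘│3
2│♙ ♙ ♙ ♙ · ♙ ♙ ♙│2
1│♖ ♘ ♗ ♕ ♔ · · ♖│1
  ─────────────────
  a b c d e f g h

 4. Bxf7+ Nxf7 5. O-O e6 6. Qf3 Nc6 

  a b c d e f g h
  ─────────────────
8│♜ · ♝ ♛ ♚ ♝ · ♜│8
7│♟ ♟ ♟ ♟ · ♞ ♟ ♟│7
6│· · ♞ · ♟ · · ·│6
5│· · · · · · · ·│5
4│· · · · ♙ · · ·│4
3│· · · · · ♕ · ♘│3
2│♙ ♙ ♙ ♙ · ♙ ♙ ♙│2
1│♖ ♘ ♗ · · ♖ ♔ ·│1
  ─────────────────
  a b c d e f g h

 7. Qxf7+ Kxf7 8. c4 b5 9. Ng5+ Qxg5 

  a b c d e f g h
  ─────────────────
8│♜ · ♝ · · ♝ · ♜│8
7│♟ · ♟ ♟ · ♚ ♟ ♟│7
6│· · ♞ · ♟ · · ·│6
5│· ♟ · · · · ♛ ·│5
4│· · ♙ · ♙ · · ·│4
3│· · · · · · · ·│3
2│♙ ♙ · ♙ · ♙ ♙ ♙│2
1│♖ ♘ ♗ · · ♖ ♔ ·│1
  ─────────────────
  a b c d e f g h

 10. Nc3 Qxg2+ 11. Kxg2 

  a b c d e f g h
  ─────────────────
8│♜ · ♝ · · ♝ · ♜│8
7│♟ · ♟ ♟ · ♚ ♟ ♟│7
6│· · ♞ · ♟ · · ·│6
5│· ♟ · · · · · ·│5
4│· · ♙ · ♙ · · ·│4
3│· · ♘ · · · · ·│3
2│♙ ♙ · ♙ · ♙ ♔ ♙│2
1│♖ · ♗ · · ♖ · ·│1
  ─────────────────
  a b c d e f g h


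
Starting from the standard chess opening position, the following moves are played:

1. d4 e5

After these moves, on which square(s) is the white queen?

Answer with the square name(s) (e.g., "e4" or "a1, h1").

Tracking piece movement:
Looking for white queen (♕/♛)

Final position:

  a b c d e f g h
  ─────────────────
8│♜ ♞ ♝ ♛ ♚ ♝ ♞ ♜│8
7│♟ ♟ ♟ ♟ · ♟ ♟ ♟│7
6│· · · · · · · ·│6
5│· · · · ♟ · · ·│5
4│· · · ♙ · · · ·│4
3│· · · · · · · ·│3
2│♙ ♙ ♙ · ♙ ♙ ♙ ♙│2
1│♖ ♘ ♗ ♕ ♔ ♗ ♘ ♖│1
  ─────────────────
  a b c d e f g h


d1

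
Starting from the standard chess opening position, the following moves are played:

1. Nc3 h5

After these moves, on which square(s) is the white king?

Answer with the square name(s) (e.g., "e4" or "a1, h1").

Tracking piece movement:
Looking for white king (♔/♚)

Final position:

  a b c d e f g h
  ─────────────────
8│♜ ♞ ♝ ♛ ♚ ♝ ♞ ♜│8
7│♟ ♟ ♟ ♟ ♟ ♟ ♟ ·│7
6│· · · · · · · ·│6
5│· · · · · · · ♟│5
4│· · · · · · · ·│4
3│· · ♘ · · · · ·│3
2│♙ ♙ ♙ ♙ ♙ ♙ ♙ ♙│2
1│♖ · ♗ ♕ ♔ ♗ ♘ ♖│1
  ─────────────────
  a b c d e f g h


e1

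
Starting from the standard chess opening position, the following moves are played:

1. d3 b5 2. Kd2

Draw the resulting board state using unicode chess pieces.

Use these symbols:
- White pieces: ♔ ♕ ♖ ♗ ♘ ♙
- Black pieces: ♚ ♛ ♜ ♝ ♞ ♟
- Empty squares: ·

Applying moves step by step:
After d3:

♜ ♞ ♝ ♛ ♚ ♝ ♞ ♜
♟ ♟ ♟ ♟ ♟ ♟ ♟ ♟
· · · · · · · ·
· · · · · · · ·
· · · · · · · ·
· · · ♙ · · · ·
♙ ♙ ♙ · ♙ ♙ ♙ ♙
♖ ♘ ♗ ♕ ♔ ♗ ♘ ♖


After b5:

♜ ♞ ♝ ♛ ♚ ♝ ♞ ♜
♟ · ♟ ♟ ♟ ♟ ♟ ♟
· · · · · · · ·
· ♟ · · · · · ·
· · · · · · · ·
· · · ♙ · · · ·
♙ ♙ ♙ · ♙ ♙ ♙ ♙
♖ ♘ ♗ ♕ ♔ ♗ ♘ ♖


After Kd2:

♜ ♞ ♝ ♛ ♚ ♝ ♞ ♜
♟ · ♟ ♟ ♟ ♟ ♟ ♟
· · · · · · · ·
· ♟ · · · · · ·
· · · · · · · ·
· · · ♙ · · · ·
♙ ♙ ♙ ♔ ♙ ♙ ♙ ♙
♖ ♘ ♗ ♕ · ♗ ♘ ♖



  a b c d e f g h
  ─────────────────
8│♜ ♞ ♝ ♛ ♚ ♝ ♞ ♜│8
7│♟ · ♟ ♟ ♟ ♟ ♟ ♟│7
6│· · · · · · · ·│6
5│· ♟ · · · · · ·│5
4│· · · · · · · ·│4
3│· · · ♙ · · · ·│3
2│♙ ♙ ♙ ♔ ♙ ♙ ♙ ♙│2
1│♖ ♘ ♗ ♕ · ♗ ♘ ♖│1
  ─────────────────
  a b c d e f g h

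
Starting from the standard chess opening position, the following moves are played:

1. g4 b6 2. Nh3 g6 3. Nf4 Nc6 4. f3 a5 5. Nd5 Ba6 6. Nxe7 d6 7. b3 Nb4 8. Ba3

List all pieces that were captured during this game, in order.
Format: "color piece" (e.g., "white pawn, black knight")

Tracking captures:
  Nxe7: captured black pawn

black pawn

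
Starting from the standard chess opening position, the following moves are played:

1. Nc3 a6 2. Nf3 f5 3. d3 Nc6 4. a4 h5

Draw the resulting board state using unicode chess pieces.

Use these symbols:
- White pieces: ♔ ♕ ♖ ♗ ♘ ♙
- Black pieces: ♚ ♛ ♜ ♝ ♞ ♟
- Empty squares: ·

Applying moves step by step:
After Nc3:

♜ ♞ ♝ ♛ ♚ ♝ ♞ ♜
♟ ♟ ♟ ♟ ♟ ♟ ♟ ♟
· · · · · · · ·
· · · · · · · ·
· · · · · · · ·
· · ♘ · · · · ·
♙ ♙ ♙ ♙ ♙ ♙ ♙ ♙
♖ · ♗ ♕ ♔ ♗ ♘ ♖


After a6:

♜ ♞ ♝ ♛ ♚ ♝ ♞ ♜
· ♟ ♟ ♟ ♟ ♟ ♟ ♟
♟ · · · · · · ·
· · · · · · · ·
· · · · · · · ·
· · ♘ · · · · ·
♙ ♙ ♙ ♙ ♙ ♙ ♙ ♙
♖ · ♗ ♕ ♔ ♗ ♘ ♖


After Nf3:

♜ ♞ ♝ ♛ ♚ ♝ ♞ ♜
· ♟ ♟ ♟ ♟ ♟ ♟ ♟
♟ · · · · · · ·
· · · · · · · ·
· · · · · · · ·
· · ♘ · · ♘ · ·
♙ ♙ ♙ ♙ ♙ ♙ ♙ ♙
♖ · ♗ ♕ ♔ ♗ · ♖


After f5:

♜ ♞ ♝ ♛ ♚ ♝ ♞ ♜
· ♟ ♟ ♟ ♟ · ♟ ♟
♟ · · · · · · ·
· · · · · ♟ · ·
· · · · · · · ·
· · ♘ · · ♘ · ·
♙ ♙ ♙ ♙ ♙ ♙ ♙ ♙
♖ · ♗ ♕ ♔ ♗ · ♖


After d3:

♜ ♞ ♝ ♛ ♚ ♝ ♞ ♜
· ♟ ♟ ♟ ♟ · ♟ ♟
♟ · · · · · · ·
· · · · · ♟ · ·
· · · · · · · ·
· · ♘ ♙ · ♘ · ·
♙ ♙ ♙ · ♙ ♙ ♙ ♙
♖ · ♗ ♕ ♔ ♗ · ♖


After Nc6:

♜ · ♝ ♛ ♚ ♝ ♞ ♜
· ♟ ♟ ♟ ♟ · ♟ ♟
♟ · ♞ · · · · ·
· · · · · ♟ · ·
· · · · · · · ·
· · ♘ ♙ · ♘ · ·
♙ ♙ ♙ · ♙ ♙ ♙ ♙
♖ · ♗ ♕ ♔ ♗ · ♖


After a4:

♜ · ♝ ♛ ♚ ♝ ♞ ♜
· ♟ ♟ ♟ ♟ · ♟ ♟
♟ · ♞ · · · · ·
· · · · · ♟ · ·
♙ · · · · · · ·
· · ♘ ♙ · ♘ · ·
· ♙ ♙ · ♙ ♙ ♙ ♙
♖ · ♗ ♕ ♔ ♗ · ♖


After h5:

♜ · ♝ ♛ ♚ ♝ ♞ ♜
· ♟ ♟ ♟ ♟ · ♟ ·
♟ · ♞ · · · · ·
· · · · · ♟ · ♟
♙ · · · · · · ·
· · ♘ ♙ · ♘ · ·
· ♙ ♙ · ♙ ♙ ♙ ♙
♖ · ♗ ♕ ♔ ♗ · ♖



  a b c d e f g h
  ─────────────────
8│♜ · ♝ ♛ ♚ ♝ ♞ ♜│8
7│· ♟ ♟ ♟ ♟ · ♟ ·│7
6│♟ · ♞ · · · · ·│6
5│· · · · · ♟ · ♟│5
4│♙ · · · · · · ·│4
3│· · ♘ ♙ · ♘ · ·│3
2│· ♙ ♙ · ♙ ♙ ♙ ♙│2
1│♖ · ♗ ♕ ♔ ♗ · ♖│1
  ─────────────────
  a b c d e f g h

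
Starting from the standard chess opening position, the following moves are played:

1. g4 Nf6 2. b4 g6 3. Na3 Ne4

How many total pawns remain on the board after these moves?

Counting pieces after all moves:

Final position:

  a b c d e f g h
  ─────────────────
8│♜ ♞ ♝ ♛ ♚ ♝ · ♜│8
7│♟ ♟ ♟ ♟ ♟ ♟ · ♟│7
6│· · · · · · ♟ ·│6
5│· · · · · · · ·│5
4│· ♙ · · ♞ · ♙ ·│4
3│♘ · · · · · · ·│3
2│♙ · ♙ ♙ ♙ ♙ · ♙│2
1│♖ · ♗ ♕ ♔ ♗ ♘ ♖│1
  ─────────────────
  a b c d e f g h


16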